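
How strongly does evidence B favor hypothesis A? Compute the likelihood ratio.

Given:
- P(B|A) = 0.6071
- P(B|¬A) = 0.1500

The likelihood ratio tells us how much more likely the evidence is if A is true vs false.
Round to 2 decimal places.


Likelihood Ratio (LR) = P(B|A) / P(B|¬A)

LR = 0.6071 / 0.1500
   = 4.05

The evidence is 4.05 times more likely if A is true than if A is false.
LR > 1, so observing B raises the odds in favor of A.


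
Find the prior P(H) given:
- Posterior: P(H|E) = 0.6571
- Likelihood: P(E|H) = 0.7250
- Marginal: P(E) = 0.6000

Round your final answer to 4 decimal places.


From Bayes' theorem: P(H|E) = P(E|H) × P(H) / P(E)

Rearranging for P(H):
P(H) = P(H|E) × P(E) / P(E|H)
     = 0.6571 × 0.6000 / 0.7250
     = 0.39426000 / 0.7250
     = 0.5438


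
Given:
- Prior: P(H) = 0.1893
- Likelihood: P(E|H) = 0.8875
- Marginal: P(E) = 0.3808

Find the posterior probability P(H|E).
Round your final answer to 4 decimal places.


Using Bayes' theorem:

P(H|E) = P(E|H) × P(H) / P(E)
       = 0.8875 × 0.1893 / 0.3808
       = 0.16800375 / 0.3808
       = 0.4412

The evidence strengthens our belief in H.
Prior: 0.1893 → Posterior: 0.4412


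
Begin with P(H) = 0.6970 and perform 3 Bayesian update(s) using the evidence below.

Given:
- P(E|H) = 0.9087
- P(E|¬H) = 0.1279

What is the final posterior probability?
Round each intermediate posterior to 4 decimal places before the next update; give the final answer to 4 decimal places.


Sequential Bayesian updating:

Initial prior: P(H) = 0.6970

Update 1:
  P(E) = 0.9087 × 0.6970 + 0.1279 × 0.3030 = 0.63336390 + 0.03875370 = 0.67211760
  P(H|E) = 0.63336390 / 0.67211760 = 0.9423

Update 2:
  P(E) = 0.9087 × 0.9423 + 0.1279 × 0.0577 = 0.85626801 + 0.00737983 = 0.86364784
  P(H|E) = 0.85626801 / 0.86364784 = 0.9915

Update 3:
  P(E) = 0.9087 × 0.9915 + 0.1279 × 0.0085 = 0.90097605 + 0.00108715 = 0.90206320
  P(H|E) = 0.90097605 / 0.90206320 = 0.9988

Final posterior: 0.9988


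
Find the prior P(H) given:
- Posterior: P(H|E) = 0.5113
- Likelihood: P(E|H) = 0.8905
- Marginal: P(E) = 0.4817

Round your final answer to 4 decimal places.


From Bayes' theorem: P(H|E) = P(E|H) × P(H) / P(E)

Rearranging for P(H):
P(H) = P(H|E) × P(E) / P(E|H)
     = 0.5113 × 0.4817 / 0.8905
     = 0.24629321 / 0.8905
     = 0.2766


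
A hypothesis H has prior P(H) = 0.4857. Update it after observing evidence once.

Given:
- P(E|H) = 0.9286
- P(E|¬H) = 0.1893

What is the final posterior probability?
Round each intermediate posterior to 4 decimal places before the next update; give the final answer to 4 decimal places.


Sequential Bayesian updating:

Initial prior: P(H) = 0.4857

Update 1:
  P(E) = 0.9286 × 0.4857 + 0.1893 × 0.5143 = 0.45102102 + 0.09735699 = 0.54837801
  P(H|E) = 0.45102102 / 0.54837801 = 0.8225

Final posterior: 0.8225


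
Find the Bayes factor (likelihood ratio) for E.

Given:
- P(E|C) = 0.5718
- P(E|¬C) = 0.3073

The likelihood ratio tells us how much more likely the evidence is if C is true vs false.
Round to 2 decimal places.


Likelihood Ratio (LR) = P(E|C) / P(E|¬C)

LR = 0.5718 / 0.3073
   = 1.86

The evidence is 1.86 times more likely if C is true than if C is false.
Since LR > 1, the evidence supports C over ¬C.


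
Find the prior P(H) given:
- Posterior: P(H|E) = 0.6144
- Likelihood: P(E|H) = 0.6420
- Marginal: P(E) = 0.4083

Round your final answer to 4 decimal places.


From Bayes' theorem: P(H|E) = P(E|H) × P(H) / P(E)

Rearranging for P(H):
P(H) = P(H|E) × P(E) / P(E|H)
     = 0.6144 × 0.4083 / 0.6420
     = 0.25085952 / 0.6420
     = 0.3907


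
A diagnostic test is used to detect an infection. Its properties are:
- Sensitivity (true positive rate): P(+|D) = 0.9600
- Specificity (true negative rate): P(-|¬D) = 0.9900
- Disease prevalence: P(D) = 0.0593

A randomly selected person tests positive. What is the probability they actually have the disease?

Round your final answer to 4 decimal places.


Let D = has disease, + = positive test

Given:
- P(D) = 0.0593 (prevalence)
- P(+|D) = 0.9600 (sensitivity)
- P(-|¬D) = 0.9900 (specificity)
- P(+|¬D) = 0.0100 (false positive rate = 1 - specificity)

Step 1: Find P(+)
P(+) = P(+|D)P(D) + P(+|¬D)P(¬D)
     = 0.9600 × 0.0593 + 0.0100 × 0.9407
     = 0.05692800 + 0.00940700
     = 0.06633500

Step 2: Apply Bayes' theorem for P(D|+)
P(D|+) = P(+|D)P(D) / P(+)
       = 0.05692800 / 0.06633500
       = 0.8582


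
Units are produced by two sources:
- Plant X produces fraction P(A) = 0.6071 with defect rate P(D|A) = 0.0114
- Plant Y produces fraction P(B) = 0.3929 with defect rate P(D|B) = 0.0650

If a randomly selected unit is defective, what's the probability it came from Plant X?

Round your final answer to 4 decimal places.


Let A = from Plant X, D = defective

Given:
- P(A) = 0.6071, P(B) = 0.3929
- P(D|A) = 0.0114, P(D|B) = 0.0650

Step 1: Find P(D)
P(D) = P(D|A)P(A) + P(D|B)P(B)
     = 0.0114 × 0.6071 + 0.0650 × 0.3929
     = 0.00692094 + 0.02553850
     = 0.03245944

Step 2: Apply Bayes' theorem
P(A|D) = P(D|A)P(A) / P(D)
       = 0.00692094 / 0.03245944
       = 0.2132


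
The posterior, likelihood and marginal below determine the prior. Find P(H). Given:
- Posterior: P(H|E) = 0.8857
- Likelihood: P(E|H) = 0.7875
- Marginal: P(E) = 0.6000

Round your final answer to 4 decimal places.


From Bayes' theorem: P(H|E) = P(E|H) × P(H) / P(E)

Rearranging for P(H):
P(H) = P(H|E) × P(E) / P(E|H)
     = 0.8857 × 0.6000 / 0.7875
     = 0.53142000 / 0.7875
     = 0.6748


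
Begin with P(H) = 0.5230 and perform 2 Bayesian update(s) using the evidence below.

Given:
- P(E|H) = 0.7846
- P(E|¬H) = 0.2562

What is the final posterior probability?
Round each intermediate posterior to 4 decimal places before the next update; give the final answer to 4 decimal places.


Sequential Bayesian updating:

Initial prior: P(H) = 0.5230

Update 1:
  P(E) = 0.7846 × 0.5230 + 0.2562 × 0.4770 = 0.41034580 + 0.12220740 = 0.53255320
  P(H|E) = 0.41034580 / 0.53255320 = 0.7705

Update 2:
  P(E) = 0.7846 × 0.7705 + 0.2562 × 0.2295 = 0.60453430 + 0.05879790 = 0.66333220
  P(H|E) = 0.60453430 / 0.66333220 = 0.9114

Final posterior: 0.9114


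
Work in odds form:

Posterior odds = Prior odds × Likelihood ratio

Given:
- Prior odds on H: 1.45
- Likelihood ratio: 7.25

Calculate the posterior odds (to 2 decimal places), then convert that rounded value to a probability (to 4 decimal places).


Step 1: Calculate posterior odds
Posterior odds = Prior odds × LR
               = 1.45 × 7.25
               = 10.51

Step 2: Convert to probability
P(H|E) = Posterior odds / (1 + Posterior odds)
       = 10.51 / (1 + 10.51)
       = 10.51 / 11.51
       = 0.9131

The evidence increased P(H) from 0.5918 to 0.9131.


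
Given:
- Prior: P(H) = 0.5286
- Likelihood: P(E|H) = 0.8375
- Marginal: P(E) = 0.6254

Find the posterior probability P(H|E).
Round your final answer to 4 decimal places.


Using Bayes' theorem:

P(H|E) = P(E|H) × P(H) / P(E)
       = 0.8375 × 0.5286 / 0.6254
       = 0.44270250 / 0.6254
       = 0.7079

The evidence strengthens our belief in H.
Prior: 0.5286 → Posterior: 0.7079


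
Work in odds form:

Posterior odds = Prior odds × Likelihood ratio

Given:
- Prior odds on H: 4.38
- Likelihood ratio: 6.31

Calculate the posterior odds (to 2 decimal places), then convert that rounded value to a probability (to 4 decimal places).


Step 1: Calculate posterior odds
Posterior odds = Prior odds × LR
               = 4.38 × 6.31
               = 27.64

Step 2: Convert to probability
P(H|E) = Posterior odds / (1 + Posterior odds)
       = 27.64 / (1 + 27.64)
       = 27.64 / 28.64
       = 0.9651

The evidence increased P(H) from 0.8141 to 0.9651.


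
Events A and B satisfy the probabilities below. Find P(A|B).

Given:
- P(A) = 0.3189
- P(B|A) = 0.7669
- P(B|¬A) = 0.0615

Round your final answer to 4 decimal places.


Bayes' theorem: P(A|B) = P(B|A) × P(A) / P(B)

Step 1: Calculate P(B) using law of total probability
P(B) = P(B|A)P(A) + P(B|¬A)P(¬A)
     = 0.7669 × 0.3189 + 0.0615 × 0.6811
     = 0.24456441 + 0.04188765
     = 0.28645206

Step 2: Apply Bayes' theorem
P(A|B) = P(B|A) × P(A) / P(B)
       = 0.24456441 / 0.28645206
       = 0.8538


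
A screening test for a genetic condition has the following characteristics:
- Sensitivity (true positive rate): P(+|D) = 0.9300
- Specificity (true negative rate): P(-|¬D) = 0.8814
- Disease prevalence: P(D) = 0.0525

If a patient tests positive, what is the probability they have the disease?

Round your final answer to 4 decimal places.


Let D = has disease, + = positive test

Given:
- P(D) = 0.0525 (prevalence)
- P(+|D) = 0.9300 (sensitivity)
- P(-|¬D) = 0.8814 (specificity)
- P(+|¬D) = 0.1186 (false positive rate = 1 - specificity)

Step 1: Find P(+)
P(+) = P(+|D)P(D) + P(+|¬D)P(¬D)
     = 0.9300 × 0.0525 + 0.1186 × 0.9475
     = 0.04882500 + 0.11237350
     = 0.16119850

Step 2: Apply Bayes' theorem for P(D|+)
P(D|+) = P(+|D)P(D) / P(+)
       = 0.04882500 / 0.16119850
       = 0.3029


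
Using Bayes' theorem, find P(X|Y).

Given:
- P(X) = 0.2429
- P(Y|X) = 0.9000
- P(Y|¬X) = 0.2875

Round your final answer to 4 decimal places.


Bayes' theorem: P(X|Y) = P(Y|X) × P(X) / P(Y)

Step 1: Calculate P(Y) using law of total probability
P(Y) = P(Y|X)P(X) + P(Y|¬X)P(¬X)
     = 0.9000 × 0.2429 + 0.2875 × 0.7571
     = 0.21861000 + 0.21766625
     = 0.43627625

Step 2: Apply Bayes' theorem
P(X|Y) = P(Y|X) × P(X) / P(Y)
       = 0.21861000 / 0.43627625
       = 0.5011


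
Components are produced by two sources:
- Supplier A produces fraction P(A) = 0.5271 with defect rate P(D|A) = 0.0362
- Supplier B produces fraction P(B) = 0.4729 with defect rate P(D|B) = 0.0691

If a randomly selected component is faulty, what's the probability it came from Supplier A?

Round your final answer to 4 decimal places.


Let A = from Supplier A, D = faulty

Given:
- P(A) = 0.5271, P(B) = 0.4729
- P(D|A) = 0.0362, P(D|B) = 0.0691

Step 1: Find P(D)
P(D) = P(D|A)P(A) + P(D|B)P(B)
     = 0.0362 × 0.5271 + 0.0691 × 0.4729
     = 0.01908102 + 0.03267739
     = 0.05175841

Step 2: Apply Bayes' theorem
P(A|D) = P(D|A)P(A) / P(D)
       = 0.01908102 / 0.05175841
       = 0.3687


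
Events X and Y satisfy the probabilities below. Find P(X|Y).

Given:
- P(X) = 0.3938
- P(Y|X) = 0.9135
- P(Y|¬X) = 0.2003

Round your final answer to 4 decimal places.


Bayes' theorem: P(X|Y) = P(Y|X) × P(X) / P(Y)

Step 1: Calculate P(Y) using law of total probability
P(Y) = P(Y|X)P(X) + P(Y|¬X)P(¬X)
     = 0.9135 × 0.3938 + 0.2003 × 0.6062
     = 0.35973630 + 0.12142186
     = 0.48115816

Step 2: Apply Bayes' theorem
P(X|Y) = P(Y|X) × P(X) / P(Y)
       = 0.35973630 / 0.48115816
       = 0.7476


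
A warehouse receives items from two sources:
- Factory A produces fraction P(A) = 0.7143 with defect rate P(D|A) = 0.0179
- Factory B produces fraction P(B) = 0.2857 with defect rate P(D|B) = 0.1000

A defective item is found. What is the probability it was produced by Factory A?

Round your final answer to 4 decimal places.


Let A = from Factory A, D = defective

Given:
- P(A) = 0.7143, P(B) = 0.2857
- P(D|A) = 0.0179, P(D|B) = 0.1000

Step 1: Find P(D)
P(D) = P(D|A)P(A) + P(D|B)P(B)
     = 0.0179 × 0.7143 + 0.1000 × 0.2857
     = 0.01278597 + 0.02857000
     = 0.04135597

Step 2: Apply Bayes' theorem
P(A|D) = P(D|A)P(A) / P(D)
       = 0.01278597 / 0.04135597
       = 0.3092


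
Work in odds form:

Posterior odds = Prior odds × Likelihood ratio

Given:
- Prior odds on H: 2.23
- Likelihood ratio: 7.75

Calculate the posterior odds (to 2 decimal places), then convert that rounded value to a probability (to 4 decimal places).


Step 1: Calculate posterior odds
Posterior odds = Prior odds × LR
               = 2.23 × 7.75
               = 17.28

Step 2: Convert to probability
P(H|E) = Posterior odds / (1 + Posterior odds)
       = 17.28 / (1 + 17.28)
       = 17.28 / 18.28
       = 0.9453

The evidence increased P(H) from 0.6904 to 0.9453.


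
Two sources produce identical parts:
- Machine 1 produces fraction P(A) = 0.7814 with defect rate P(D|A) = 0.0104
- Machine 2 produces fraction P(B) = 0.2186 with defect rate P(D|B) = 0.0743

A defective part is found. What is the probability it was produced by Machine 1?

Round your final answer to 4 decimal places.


Let A = from Machine 1, D = defective

Given:
- P(A) = 0.7814, P(B) = 0.2186
- P(D|A) = 0.0104, P(D|B) = 0.0743

Step 1: Find P(D)
P(D) = P(D|A)P(A) + P(D|B)P(B)
     = 0.0104 × 0.7814 + 0.0743 × 0.2186
     = 0.00812656 + 0.01624198
     = 0.02436854

Step 2: Apply Bayes' theorem
P(A|D) = P(D|A)P(A) / P(D)
       = 0.00812656 / 0.02436854
       = 0.3335


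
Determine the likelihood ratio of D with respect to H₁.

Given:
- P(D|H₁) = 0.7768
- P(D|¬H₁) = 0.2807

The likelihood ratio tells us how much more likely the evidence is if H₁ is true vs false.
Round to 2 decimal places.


Likelihood Ratio (LR) = P(D|H₁) / P(D|¬H₁)

LR = 0.7768 / 0.2807
   = 2.77

The evidence is 2.77 times more likely if H₁ is true than if H₁ is false.
Because LR exceeds 1, D is evidence for H₁.


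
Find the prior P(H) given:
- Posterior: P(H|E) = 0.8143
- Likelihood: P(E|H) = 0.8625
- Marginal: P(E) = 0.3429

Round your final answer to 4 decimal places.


From Bayes' theorem: P(H|E) = P(E|H) × P(H) / P(E)

Rearranging for P(H):
P(H) = P(H|E) × P(E) / P(E|H)
     = 0.8143 × 0.3429 / 0.8625
     = 0.27922347 / 0.8625
     = 0.3237


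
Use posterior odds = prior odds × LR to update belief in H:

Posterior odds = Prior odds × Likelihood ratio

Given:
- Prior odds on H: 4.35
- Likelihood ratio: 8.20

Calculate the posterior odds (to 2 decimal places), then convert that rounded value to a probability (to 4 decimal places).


Step 1: Calculate posterior odds
Posterior odds = Prior odds × LR
               = 4.35 × 8.20
               = 35.67

Step 2: Convert to probability
P(H|E) = Posterior odds / (1 + Posterior odds)
       = 35.67 / (1 + 35.67)
       = 35.67 / 36.67
       = 0.9727

The evidence increased P(H) from 0.8131 to 0.9727.


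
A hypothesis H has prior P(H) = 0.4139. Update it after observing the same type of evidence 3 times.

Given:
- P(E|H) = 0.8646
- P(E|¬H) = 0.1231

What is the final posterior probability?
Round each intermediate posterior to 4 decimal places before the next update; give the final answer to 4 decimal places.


Sequential Bayesian updating:

Initial prior: P(H) = 0.4139

Update 1:
  P(E) = 0.8646 × 0.4139 + 0.1231 × 0.5861 = 0.35785794 + 0.07214891 = 0.43000685
  P(H|E) = 0.35785794 / 0.43000685 = 0.8322

Update 2:
  P(E) = 0.8646 × 0.8322 + 0.1231 × 0.1678 = 0.71952012 + 0.02065618 = 0.74017630
  P(H|E) = 0.71952012 / 0.74017630 = 0.9721

Update 3:
  P(E) = 0.8646 × 0.9721 + 0.1231 × 0.0279 = 0.84047766 + 0.00343449 = 0.84391215
  P(H|E) = 0.84047766 / 0.84391215 = 0.9959

Final posterior: 0.9959


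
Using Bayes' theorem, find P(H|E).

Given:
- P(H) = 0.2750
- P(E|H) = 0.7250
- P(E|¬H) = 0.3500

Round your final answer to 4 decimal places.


Bayes' theorem: P(H|E) = P(E|H) × P(H) / P(E)

Step 1: Calculate P(E) using law of total probability
P(E) = P(E|H)P(H) + P(E|¬H)P(¬H)
     = 0.7250 × 0.2750 + 0.3500 × 0.7250
     = 0.19937500 + 0.25375000
     = 0.45312500

Step 2: Apply Bayes' theorem
P(H|E) = P(E|H) × P(H) / P(E)
       = 0.19937500 / 0.45312500
       = 0.4400


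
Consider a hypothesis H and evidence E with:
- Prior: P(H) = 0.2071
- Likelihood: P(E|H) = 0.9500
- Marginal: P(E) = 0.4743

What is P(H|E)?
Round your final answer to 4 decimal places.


Using Bayes' theorem:

P(H|E) = P(E|H) × P(H) / P(E)
       = 0.9500 × 0.2071 / 0.4743
       = 0.19674500 / 0.4743
       = 0.4148

The evidence strengthens our belief in H.
Prior: 0.2071 → Posterior: 0.4148


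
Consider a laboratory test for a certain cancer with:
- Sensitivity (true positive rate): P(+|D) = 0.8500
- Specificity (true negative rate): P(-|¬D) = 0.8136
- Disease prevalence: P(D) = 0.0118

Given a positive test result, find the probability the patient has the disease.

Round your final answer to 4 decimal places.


Let D = has disease, + = positive test

Given:
- P(D) = 0.0118 (prevalence)
- P(+|D) = 0.8500 (sensitivity)
- P(-|¬D) = 0.8136 (specificity)
- P(+|¬D) = 0.1864 (false positive rate = 1 - specificity)

Step 1: Find P(+)
P(+) = P(+|D)P(D) + P(+|¬D)P(¬D)
     = 0.8500 × 0.0118 + 0.1864 × 0.9882
     = 0.01003000 + 0.18420048
     = 0.19423048

Step 2: Apply Bayes' theorem for P(D|+)
P(D|+) = P(+|D)P(D) / P(+)
       = 0.01003000 / 0.19423048
       = 0.0516


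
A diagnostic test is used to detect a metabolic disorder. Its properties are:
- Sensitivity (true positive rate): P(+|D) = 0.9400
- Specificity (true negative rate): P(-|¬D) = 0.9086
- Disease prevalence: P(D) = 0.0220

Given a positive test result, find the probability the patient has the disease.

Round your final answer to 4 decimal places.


Let D = has disease, + = positive test

Given:
- P(D) = 0.0220 (prevalence)
- P(+|D) = 0.9400 (sensitivity)
- P(-|¬D) = 0.9086 (specificity)
- P(+|¬D) = 0.0914 (false positive rate = 1 - specificity)

Step 1: Find P(+)
P(+) = P(+|D)P(D) + P(+|¬D)P(¬D)
     = 0.9400 × 0.0220 + 0.0914 × 0.9780
     = 0.02068000 + 0.08938920
     = 0.11006920

Step 2: Apply Bayes' theorem for P(D|+)
P(D|+) = P(+|D)P(D) / P(+)
       = 0.02068000 / 0.11006920
       = 0.1879


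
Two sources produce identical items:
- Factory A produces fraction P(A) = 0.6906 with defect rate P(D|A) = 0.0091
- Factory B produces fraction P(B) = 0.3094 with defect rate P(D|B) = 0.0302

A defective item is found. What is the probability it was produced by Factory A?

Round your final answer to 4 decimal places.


Let A = from Factory A, D = defective

Given:
- P(A) = 0.6906, P(B) = 0.3094
- P(D|A) = 0.0091, P(D|B) = 0.0302

Step 1: Find P(D)
P(D) = P(D|A)P(A) + P(D|B)P(B)
     = 0.0091 × 0.6906 + 0.0302 × 0.3094
     = 0.00628446 + 0.00934388
     = 0.01562834

Step 2: Apply Bayes' theorem
P(A|D) = P(D|A)P(A) / P(D)
       = 0.00628446 / 0.01562834
       = 0.4021


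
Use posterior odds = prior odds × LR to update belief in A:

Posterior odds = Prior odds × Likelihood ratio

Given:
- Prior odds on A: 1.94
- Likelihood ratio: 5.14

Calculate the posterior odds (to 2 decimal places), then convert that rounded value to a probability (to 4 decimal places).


Step 1: Calculate posterior odds
Posterior odds = Prior odds × LR
               = 1.94 × 5.14
               = 9.97

Step 2: Convert to probability
P(A|E) = Posterior odds / (1 + Posterior odds)
       = 9.97 / (1 + 9.97)
       = 9.97 / 10.97
       = 0.9088

The evidence increased P(A) from 0.6599 to 0.9088.


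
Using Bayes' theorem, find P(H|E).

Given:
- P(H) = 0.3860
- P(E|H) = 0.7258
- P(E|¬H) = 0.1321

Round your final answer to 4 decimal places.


Bayes' theorem: P(H|E) = P(E|H) × P(H) / P(E)

Step 1: Calculate P(E) using law of total probability
P(E) = P(E|H)P(H) + P(E|¬H)P(¬H)
     = 0.7258 × 0.3860 + 0.1321 × 0.6140
     = 0.28015880 + 0.08110940
     = 0.36126820

Step 2: Apply Bayes' theorem
P(H|E) = P(E|H) × P(H) / P(E)
       = 0.28015880 / 0.36126820
       = 0.7755


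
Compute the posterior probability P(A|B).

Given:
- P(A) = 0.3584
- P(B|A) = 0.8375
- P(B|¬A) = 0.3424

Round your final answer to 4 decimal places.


Bayes' theorem: P(A|B) = P(B|A) × P(A) / P(B)

Step 1: Calculate P(B) using law of total probability
P(B) = P(B|A)P(A) + P(B|¬A)P(¬A)
     = 0.8375 × 0.3584 + 0.3424 × 0.6416
     = 0.30016000 + 0.21968384
     = 0.51984384

Step 2: Apply Bayes' theorem
P(A|B) = P(B|A) × P(A) / P(B)
       = 0.30016000 / 0.51984384
       = 0.5774


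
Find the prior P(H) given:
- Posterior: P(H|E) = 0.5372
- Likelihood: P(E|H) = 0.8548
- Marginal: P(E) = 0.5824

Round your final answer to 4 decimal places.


From Bayes' theorem: P(H|E) = P(E|H) × P(H) / P(E)

Rearranging for P(H):
P(H) = P(H|E) × P(E) / P(E|H)
     = 0.5372 × 0.5824 / 0.8548
     = 0.31286528 / 0.8548
     = 0.3660


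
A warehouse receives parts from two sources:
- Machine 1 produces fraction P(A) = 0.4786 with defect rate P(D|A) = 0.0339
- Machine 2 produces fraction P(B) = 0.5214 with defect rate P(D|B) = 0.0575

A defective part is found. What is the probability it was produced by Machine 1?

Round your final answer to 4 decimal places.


Let A = from Machine 1, D = defective

Given:
- P(A) = 0.4786, P(B) = 0.5214
- P(D|A) = 0.0339, P(D|B) = 0.0575

Step 1: Find P(D)
P(D) = P(D|A)P(A) + P(D|B)P(B)
     = 0.0339 × 0.4786 + 0.0575 × 0.5214
     = 0.01622454 + 0.02998050
     = 0.04620504

Step 2: Apply Bayes' theorem
P(A|D) = P(D|A)P(A) / P(D)
       = 0.01622454 / 0.04620504
       = 0.3511


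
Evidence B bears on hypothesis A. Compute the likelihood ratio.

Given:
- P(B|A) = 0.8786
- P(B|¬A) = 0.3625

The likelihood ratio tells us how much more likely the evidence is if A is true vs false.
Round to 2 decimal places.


Likelihood Ratio (LR) = P(B|A) / P(B|¬A)

LR = 0.8786 / 0.3625
   = 2.42

The evidence is 2.42 times more likely if A is true than if A is false.
Since LR > 1, the evidence supports A over ¬A.


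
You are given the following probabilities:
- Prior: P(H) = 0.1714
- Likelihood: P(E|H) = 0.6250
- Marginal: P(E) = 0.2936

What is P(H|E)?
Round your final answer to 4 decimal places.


Using Bayes' theorem:

P(H|E) = P(E|H) × P(H) / P(E)
       = 0.6250 × 0.1714 / 0.2936
       = 0.10712500 / 0.2936
       = 0.3649

The evidence strengthens our belief in H.
Prior: 0.1714 → Posterior: 0.3649


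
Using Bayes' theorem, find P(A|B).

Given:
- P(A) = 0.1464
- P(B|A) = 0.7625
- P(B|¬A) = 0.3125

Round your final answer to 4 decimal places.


Bayes' theorem: P(A|B) = P(B|A) × P(A) / P(B)

Step 1: Calculate P(B) using law of total probability
P(B) = P(B|A)P(A) + P(B|¬A)P(¬A)
     = 0.7625 × 0.1464 + 0.3125 × 0.8536
     = 0.11163000 + 0.26675000
     = 0.37838000

Step 2: Apply Bayes' theorem
P(A|B) = P(B|A) × P(A) / P(B)
       = 0.11163000 / 0.37838000
       = 0.2950


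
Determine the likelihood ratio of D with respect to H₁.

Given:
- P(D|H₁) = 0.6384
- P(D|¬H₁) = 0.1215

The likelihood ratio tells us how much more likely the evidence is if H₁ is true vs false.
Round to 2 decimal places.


Likelihood Ratio (LR) = P(D|H₁) / P(D|¬H₁)

LR = 0.6384 / 0.1215
   = 5.25

The evidence is 5.25 times more likely if H₁ is true than if H₁ is false.
Since LR > 1, the evidence supports H₁ over ¬H₁.


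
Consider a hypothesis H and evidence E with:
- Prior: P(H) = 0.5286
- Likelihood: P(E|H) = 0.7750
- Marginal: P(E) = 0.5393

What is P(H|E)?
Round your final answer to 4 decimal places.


Using Bayes' theorem:

P(H|E) = P(E|H) × P(H) / P(E)
       = 0.7750 × 0.5286 / 0.5393
       = 0.40966500 / 0.5393
       = 0.7596

The evidence strengthens our belief in H.
Prior: 0.5286 → Posterior: 0.7596


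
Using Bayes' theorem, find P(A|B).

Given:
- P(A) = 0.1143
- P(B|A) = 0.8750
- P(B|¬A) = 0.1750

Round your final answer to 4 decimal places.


Bayes' theorem: P(A|B) = P(B|A) × P(A) / P(B)

Step 1: Calculate P(B) using law of total probability
P(B) = P(B|A)P(A) + P(B|¬A)P(¬A)
     = 0.8750 × 0.1143 + 0.1750 × 0.8857
     = 0.10001250 + 0.15499750
     = 0.25501000

Step 2: Apply Bayes' theorem
P(A|B) = P(B|A) × P(A) / P(B)
       = 0.10001250 / 0.25501000
       = 0.3922


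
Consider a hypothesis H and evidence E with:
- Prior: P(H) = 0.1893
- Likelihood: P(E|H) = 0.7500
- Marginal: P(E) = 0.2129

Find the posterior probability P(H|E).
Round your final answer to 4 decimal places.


Using Bayes' theorem:

P(H|E) = P(E|H) × P(H) / P(E)
       = 0.7500 × 0.1893 / 0.2129
       = 0.14197500 / 0.2129
       = 0.6669

The evidence strengthens our belief in H.
Prior: 0.1893 → Posterior: 0.6669


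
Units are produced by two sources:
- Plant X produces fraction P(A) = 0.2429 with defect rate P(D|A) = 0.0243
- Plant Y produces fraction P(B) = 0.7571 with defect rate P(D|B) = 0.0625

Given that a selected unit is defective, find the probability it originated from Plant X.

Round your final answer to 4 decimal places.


Let A = from Plant X, D = defective

Given:
- P(A) = 0.2429, P(B) = 0.7571
- P(D|A) = 0.0243, P(D|B) = 0.0625

Step 1: Find P(D)
P(D) = P(D|A)P(A) + P(D|B)P(B)
     = 0.0243 × 0.2429 + 0.0625 × 0.7571
     = 0.00590247 + 0.04731875
     = 0.05322122

Step 2: Apply Bayes' theorem
P(A|D) = P(D|A)P(A) / P(D)
       = 0.00590247 / 0.05322122
       = 0.1109


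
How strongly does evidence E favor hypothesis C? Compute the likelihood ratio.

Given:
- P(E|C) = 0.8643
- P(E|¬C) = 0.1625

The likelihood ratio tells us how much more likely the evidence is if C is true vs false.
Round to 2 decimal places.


Likelihood Ratio (LR) = P(E|C) / P(E|¬C)

LR = 0.8643 / 0.1625
   = 5.32

The evidence is 5.32 times more likely if C is true than if C is false.
Since LR > 1, the evidence supports C over ¬C.


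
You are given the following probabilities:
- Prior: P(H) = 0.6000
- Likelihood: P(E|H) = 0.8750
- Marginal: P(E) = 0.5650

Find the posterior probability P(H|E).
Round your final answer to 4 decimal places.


Using Bayes' theorem:

P(H|E) = P(E|H) × P(H) / P(E)
       = 0.8750 × 0.6000 / 0.5650
       = 0.52500000 / 0.5650
       = 0.9292

The evidence strengthens our belief in H.
Prior: 0.6000 → Posterior: 0.9292


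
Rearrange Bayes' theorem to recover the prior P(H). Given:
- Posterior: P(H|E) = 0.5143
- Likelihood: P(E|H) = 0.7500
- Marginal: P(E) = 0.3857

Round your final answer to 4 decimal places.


From Bayes' theorem: P(H|E) = P(E|H) × P(H) / P(E)

Rearranging for P(H):
P(H) = P(H|E) × P(E) / P(E|H)
     = 0.5143 × 0.3857 / 0.7500
     = 0.19836551 / 0.7500
     = 0.2645


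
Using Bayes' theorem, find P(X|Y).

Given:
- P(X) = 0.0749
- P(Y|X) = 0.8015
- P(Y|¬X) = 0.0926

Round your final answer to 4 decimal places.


Bayes' theorem: P(X|Y) = P(Y|X) × P(X) / P(Y)

Step 1: Calculate P(Y) using law of total probability
P(Y) = P(Y|X)P(X) + P(Y|¬X)P(¬X)
     = 0.8015 × 0.0749 + 0.0926 × 0.9251
     = 0.06003235 + 0.08566426
     = 0.14569661

Step 2: Apply Bayes' theorem
P(X|Y) = P(Y|X) × P(X) / P(Y)
       = 0.06003235 / 0.14569661
       = 0.4120


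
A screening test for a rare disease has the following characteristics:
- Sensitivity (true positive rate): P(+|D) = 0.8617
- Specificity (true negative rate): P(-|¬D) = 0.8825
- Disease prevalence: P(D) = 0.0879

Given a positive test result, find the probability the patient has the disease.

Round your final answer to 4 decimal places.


Let D = has disease, + = positive test

Given:
- P(D) = 0.0879 (prevalence)
- P(+|D) = 0.8617 (sensitivity)
- P(-|¬D) = 0.8825 (specificity)
- P(+|¬D) = 0.1175 (false positive rate = 1 - specificity)

Step 1: Find P(+)
P(+) = P(+|D)P(D) + P(+|¬D)P(¬D)
     = 0.8617 × 0.0879 + 0.1175 × 0.9121
     = 0.07574343 + 0.10717175
     = 0.18291518

Step 2: Apply Bayes' theorem for P(D|+)
P(D|+) = P(+|D)P(D) / P(+)
       = 0.07574343 / 0.18291518
       = 0.4141


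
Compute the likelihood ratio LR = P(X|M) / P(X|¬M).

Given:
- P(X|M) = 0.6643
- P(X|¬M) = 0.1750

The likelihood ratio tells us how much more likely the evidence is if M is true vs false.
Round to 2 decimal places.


Likelihood Ratio (LR) = P(X|M) / P(X|¬M)

LR = 0.6643 / 0.1750
   = 3.80

The evidence is 3.80 times more likely if M is true than if M is false.
LR > 1, so observing X raises the odds in favor of M.


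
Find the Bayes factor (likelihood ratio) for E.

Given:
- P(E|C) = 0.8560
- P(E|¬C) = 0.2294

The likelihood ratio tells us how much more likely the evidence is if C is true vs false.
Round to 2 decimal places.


Likelihood Ratio (LR) = P(E|C) / P(E|¬C)

LR = 0.8560 / 0.2294
   = 3.73

The evidence is 3.73 times more likely if C is true than if C is false.
Since LR > 1, the evidence supports C over ¬C.


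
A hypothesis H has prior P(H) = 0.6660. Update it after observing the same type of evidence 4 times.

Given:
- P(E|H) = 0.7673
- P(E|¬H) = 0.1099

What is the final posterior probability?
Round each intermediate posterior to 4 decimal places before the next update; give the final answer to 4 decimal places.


Sequential Bayesian updating:

Initial prior: P(H) = 0.6660

Update 1:
  P(E) = 0.7673 × 0.6660 + 0.1099 × 0.3340 = 0.51102180 + 0.03670660 = 0.54772840
  P(H|E) = 0.51102180 / 0.54772840 = 0.9330

Update 2:
  P(E) = 0.7673 × 0.9330 + 0.1099 × 0.0670 = 0.71589090 + 0.00736330 = 0.72325420
  P(H|E) = 0.71589090 / 0.72325420 = 0.9898

Update 3:
  P(E) = 0.7673 × 0.9898 + 0.1099 × 0.0102 = 0.75947354 + 0.00112098 = 0.76059452
  P(H|E) = 0.75947354 / 0.76059452 = 0.9985

Update 4:
  P(E) = 0.7673 × 0.9985 + 0.1099 × 0.0015 = 0.76614905 + 0.00016485 = 0.76631390
  P(H|E) = 0.76614905 / 0.76631390 = 0.9998

Final posterior: 0.9998


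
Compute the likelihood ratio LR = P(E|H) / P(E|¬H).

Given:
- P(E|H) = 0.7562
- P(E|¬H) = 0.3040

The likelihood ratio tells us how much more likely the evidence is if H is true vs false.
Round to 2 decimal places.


Likelihood Ratio (LR) = P(E|H) / P(E|¬H)

LR = 0.7562 / 0.3040
   = 2.49

The evidence is 2.49 times more likely if H is true than if H is false.
Since LR > 1, the evidence supports H over ¬H.


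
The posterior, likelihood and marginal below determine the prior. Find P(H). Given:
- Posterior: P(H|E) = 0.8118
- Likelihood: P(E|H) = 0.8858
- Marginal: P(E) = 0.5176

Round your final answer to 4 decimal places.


From Bayes' theorem: P(H|E) = P(E|H) × P(H) / P(E)

Rearranging for P(H):
P(H) = P(H|E) × P(E) / P(E|H)
     = 0.8118 × 0.5176 / 0.8858
     = 0.42018768 / 0.8858
     = 0.4744


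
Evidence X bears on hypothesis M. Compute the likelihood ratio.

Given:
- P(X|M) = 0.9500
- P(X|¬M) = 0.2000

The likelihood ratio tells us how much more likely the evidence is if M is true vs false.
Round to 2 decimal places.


Likelihood Ratio (LR) = P(X|M) / P(X|¬M)

LR = 0.9500 / 0.2000
   = 4.75

The evidence is 4.75 times more likely if M is true than if M is false.
Since LR > 1, the evidence supports M over ¬M.


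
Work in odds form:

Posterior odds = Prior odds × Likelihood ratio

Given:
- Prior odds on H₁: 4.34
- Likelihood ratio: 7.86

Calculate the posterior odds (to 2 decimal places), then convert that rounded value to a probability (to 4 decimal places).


Step 1: Calculate posterior odds
Posterior odds = Prior odds × LR
               = 4.34 × 7.86
               = 34.11

Step 2: Convert to probability
P(H₁|E) = Posterior odds / (1 + Posterior odds)
       = 34.11 / (1 + 34.11)
       = 34.11 / 35.11
       = 0.9715

The evidence increased P(H₁) from 0.8127 to 0.9715.


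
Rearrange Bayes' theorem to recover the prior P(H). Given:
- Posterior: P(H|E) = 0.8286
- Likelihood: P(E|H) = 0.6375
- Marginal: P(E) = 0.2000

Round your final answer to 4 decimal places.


From Bayes' theorem: P(H|E) = P(E|H) × P(H) / P(E)

Rearranging for P(H):
P(H) = P(H|E) × P(E) / P(E|H)
     = 0.8286 × 0.2000 / 0.6375
     = 0.16572000 / 0.6375
     = 0.2600


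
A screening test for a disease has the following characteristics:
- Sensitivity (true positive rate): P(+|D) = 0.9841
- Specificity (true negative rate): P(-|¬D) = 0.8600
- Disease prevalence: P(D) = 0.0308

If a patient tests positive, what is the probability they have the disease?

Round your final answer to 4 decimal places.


Let D = has disease, + = positive test

Given:
- P(D) = 0.0308 (prevalence)
- P(+|D) = 0.9841 (sensitivity)
- P(-|¬D) = 0.8600 (specificity)
- P(+|¬D) = 0.1400 (false positive rate = 1 - specificity)

Step 1: Find P(+)
P(+) = P(+|D)P(D) + P(+|¬D)P(¬D)
     = 0.9841 × 0.0308 + 0.1400 × 0.9692
     = 0.03031028 + 0.13568800
     = 0.16599828

Step 2: Apply Bayes' theorem for P(D|+)
P(D|+) = P(+|D)P(D) / P(+)
       = 0.03031028 / 0.16599828
       = 0.1826


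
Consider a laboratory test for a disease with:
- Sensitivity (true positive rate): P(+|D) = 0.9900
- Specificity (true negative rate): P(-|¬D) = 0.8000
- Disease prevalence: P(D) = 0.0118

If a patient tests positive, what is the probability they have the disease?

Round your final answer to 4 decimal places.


Let D = has disease, + = positive test

Given:
- P(D) = 0.0118 (prevalence)
- P(+|D) = 0.9900 (sensitivity)
- P(-|¬D) = 0.8000 (specificity)
- P(+|¬D) = 0.2000 (false positive rate = 1 - specificity)

Step 1: Find P(+)
P(+) = P(+|D)P(D) + P(+|¬D)P(¬D)
     = 0.9900 × 0.0118 + 0.2000 × 0.9882
     = 0.01168200 + 0.19764000
     = 0.20932200

Step 2: Apply Bayes' theorem for P(D|+)
P(D|+) = P(+|D)P(D) / P(+)
       = 0.01168200 / 0.20932200
       = 0.0558


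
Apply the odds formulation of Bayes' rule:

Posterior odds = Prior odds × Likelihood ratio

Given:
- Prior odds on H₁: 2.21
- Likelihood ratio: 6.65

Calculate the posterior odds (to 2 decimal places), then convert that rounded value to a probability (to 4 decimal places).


Step 1: Calculate posterior odds
Posterior odds = Prior odds × LR
               = 2.21 × 6.65
               = 14.70

Step 2: Convert to probability
P(H₁|E) = Posterior odds / (1 + Posterior odds)
       = 14.70 / (1 + 14.70)
       = 14.70 / 15.70
       = 0.9363

The evidence increased P(H₁) from 0.6885 to 0.9363.


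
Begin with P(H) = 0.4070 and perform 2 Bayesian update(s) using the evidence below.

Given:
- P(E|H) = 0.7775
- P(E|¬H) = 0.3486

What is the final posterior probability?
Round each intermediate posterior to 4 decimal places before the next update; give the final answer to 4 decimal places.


Sequential Bayesian updating:

Initial prior: P(H) = 0.4070

Update 1:
  P(E) = 0.7775 × 0.4070 + 0.3486 × 0.5930 = 0.31644250 + 0.20671980 = 0.52316230
  P(H|E) = 0.31644250 / 0.52316230 = 0.6049

Update 2:
  P(E) = 0.7775 × 0.6049 + 0.3486 × 0.3951 = 0.47030975 + 0.13773186 = 0.60804161
  P(H|E) = 0.47030975 / 0.60804161 = 0.7735

Final posterior: 0.7735


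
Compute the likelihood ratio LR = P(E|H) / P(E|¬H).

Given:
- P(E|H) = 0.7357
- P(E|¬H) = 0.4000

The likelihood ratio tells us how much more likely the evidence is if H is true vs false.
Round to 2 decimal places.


Likelihood Ratio (LR) = P(E|H) / P(E|¬H)

LR = 0.7357 / 0.4000
   = 1.84

The evidence is 1.84 times more likely if H is true than if H is false.
LR > 1, so observing E raises the odds in favor of H.


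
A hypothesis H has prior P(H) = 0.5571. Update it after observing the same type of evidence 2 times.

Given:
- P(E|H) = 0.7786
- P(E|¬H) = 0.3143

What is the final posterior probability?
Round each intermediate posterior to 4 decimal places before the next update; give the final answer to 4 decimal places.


Sequential Bayesian updating:

Initial prior: P(H) = 0.5571

Update 1:
  P(E) = 0.7786 × 0.5571 + 0.3143 × 0.4429 = 0.43375806 + 0.13920347 = 0.57296153
  P(H|E) = 0.43375806 / 0.57296153 = 0.7570

Update 2:
  P(E) = 0.7786 × 0.7570 + 0.3143 × 0.2430 = 0.58940020 + 0.07637490 = 0.66577510
  P(H|E) = 0.58940020 / 0.66577510 = 0.8853

Final posterior: 0.8853


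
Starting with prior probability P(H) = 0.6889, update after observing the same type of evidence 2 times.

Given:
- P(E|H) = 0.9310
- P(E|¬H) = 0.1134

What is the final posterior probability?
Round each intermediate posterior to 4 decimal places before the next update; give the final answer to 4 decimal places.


Sequential Bayesian updating:

Initial prior: P(H) = 0.6889

Update 1:
  P(E) = 0.9310 × 0.6889 + 0.1134 × 0.3111 = 0.64136590 + 0.03527874 = 0.67664464
  P(H|E) = 0.64136590 / 0.67664464 = 0.9479

Update 2:
  P(E) = 0.9310 × 0.9479 + 0.1134 × 0.0521 = 0.88249490 + 0.00590814 = 0.88840304
  P(H|E) = 0.88249490 / 0.88840304 = 0.9933

Final posterior: 0.9933


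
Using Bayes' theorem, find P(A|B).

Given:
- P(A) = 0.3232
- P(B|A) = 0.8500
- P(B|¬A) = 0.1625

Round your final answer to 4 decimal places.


Bayes' theorem: P(A|B) = P(B|A) × P(A) / P(B)

Step 1: Calculate P(B) using law of total probability
P(B) = P(B|A)P(A) + P(B|¬A)P(¬A)
     = 0.8500 × 0.3232 + 0.1625 × 0.6768
     = 0.27472000 + 0.10998000
     = 0.38470000

Step 2: Apply Bayes' theorem
P(A|B) = P(B|A) × P(A) / P(B)
       = 0.27472000 / 0.38470000
       = 0.7141


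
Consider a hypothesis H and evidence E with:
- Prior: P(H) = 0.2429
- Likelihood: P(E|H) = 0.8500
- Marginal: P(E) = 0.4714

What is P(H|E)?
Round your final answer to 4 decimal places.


Using Bayes' theorem:

P(H|E) = P(E|H) × P(H) / P(E)
       = 0.8500 × 0.2429 / 0.4714
       = 0.20646500 / 0.4714
       = 0.4380

The evidence strengthens our belief in H.
Prior: 0.2429 → Posterior: 0.4380


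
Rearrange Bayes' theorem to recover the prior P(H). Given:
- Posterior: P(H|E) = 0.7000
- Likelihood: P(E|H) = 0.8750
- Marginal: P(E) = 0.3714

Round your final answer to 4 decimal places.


From Bayes' theorem: P(H|E) = P(E|H) × P(H) / P(E)

Rearranging for P(H):
P(H) = P(H|E) × P(E) / P(E|H)
     = 0.7000 × 0.3714 / 0.8750
     = 0.25998000 / 0.8750
     = 0.2971


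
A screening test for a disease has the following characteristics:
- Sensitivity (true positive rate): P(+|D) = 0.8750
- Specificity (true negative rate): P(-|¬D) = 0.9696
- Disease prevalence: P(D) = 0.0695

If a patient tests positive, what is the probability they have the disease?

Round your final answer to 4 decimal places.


Let D = has disease, + = positive test

Given:
- P(D) = 0.0695 (prevalence)
- P(+|D) = 0.8750 (sensitivity)
- P(-|¬D) = 0.9696 (specificity)
- P(+|¬D) = 0.0304 (false positive rate = 1 - specificity)

Step 1: Find P(+)
P(+) = P(+|D)P(D) + P(+|¬D)P(¬D)
     = 0.8750 × 0.0695 + 0.0304 × 0.9305
     = 0.06081250 + 0.02828720
     = 0.08909970

Step 2: Apply Bayes' theorem for P(D|+)
P(D|+) = P(+|D)P(D) / P(+)
       = 0.06081250 / 0.08909970
       = 0.6825


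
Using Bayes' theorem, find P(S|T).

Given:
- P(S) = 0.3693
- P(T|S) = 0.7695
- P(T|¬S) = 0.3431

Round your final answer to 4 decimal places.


Bayes' theorem: P(S|T) = P(T|S) × P(S) / P(T)

Step 1: Calculate P(T) using law of total probability
P(T) = P(T|S)P(S) + P(T|¬S)P(¬S)
     = 0.7695 × 0.3693 + 0.3431 × 0.6307
     = 0.28417635 + 0.21639317
     = 0.50056952

Step 2: Apply Bayes' theorem
P(S|T) = P(T|S) × P(S) / P(T)
       = 0.28417635 / 0.50056952
       = 0.5677


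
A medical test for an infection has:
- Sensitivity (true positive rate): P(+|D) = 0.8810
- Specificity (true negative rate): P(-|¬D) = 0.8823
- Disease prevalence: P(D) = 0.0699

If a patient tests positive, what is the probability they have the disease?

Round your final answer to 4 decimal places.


Let D = has disease, + = positive test

Given:
- P(D) = 0.0699 (prevalence)
- P(+|D) = 0.8810 (sensitivity)
- P(-|¬D) = 0.8823 (specificity)
- P(+|¬D) = 0.1177 (false positive rate = 1 - specificity)

Step 1: Find P(+)
P(+) = P(+|D)P(D) + P(+|¬D)P(¬D)
     = 0.8810 × 0.0699 + 0.1177 × 0.9301
     = 0.06158190 + 0.10947277
     = 0.17105467

Step 2: Apply Bayes' theorem for P(D|+)
P(D|+) = P(+|D)P(D) / P(+)
       = 0.06158190 / 0.17105467
       = 0.3600


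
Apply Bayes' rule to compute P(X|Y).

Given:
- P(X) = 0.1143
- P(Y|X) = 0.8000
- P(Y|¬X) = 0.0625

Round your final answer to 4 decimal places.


Bayes' theorem: P(X|Y) = P(Y|X) × P(X) / P(Y)

Step 1: Calculate P(Y) using law of total probability
P(Y) = P(Y|X)P(X) + P(Y|¬X)P(¬X)
     = 0.8000 × 0.1143 + 0.0625 × 0.8857
     = 0.09144000 + 0.05535625
     = 0.14679625

Step 2: Apply Bayes' theorem
P(X|Y) = P(Y|X) × P(X) / P(Y)
       = 0.09144000 / 0.14679625
       = 0.6229


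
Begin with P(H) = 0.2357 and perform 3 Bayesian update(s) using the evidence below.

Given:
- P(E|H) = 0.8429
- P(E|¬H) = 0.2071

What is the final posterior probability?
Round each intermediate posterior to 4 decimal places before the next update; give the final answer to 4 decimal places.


Sequential Bayesian updating:

Initial prior: P(H) = 0.2357

Update 1:
  P(E) = 0.8429 × 0.2357 + 0.2071 × 0.7643 = 0.19867153 + 0.15828653 = 0.35695806
  P(H|E) = 0.19867153 / 0.35695806 = 0.5566

Update 2:
  P(E) = 0.8429 × 0.5566 + 0.2071 × 0.4434 = 0.46915814 + 0.09182814 = 0.56098628
  P(H|E) = 0.46915814 / 0.56098628 = 0.8363

Update 3:
  P(E) = 0.8429 × 0.8363 + 0.2071 × 0.1637 = 0.70491727 + 0.03390227 = 0.73881954
  P(H|E) = 0.70491727 / 0.73881954 = 0.9541

Final posterior: 0.9541
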